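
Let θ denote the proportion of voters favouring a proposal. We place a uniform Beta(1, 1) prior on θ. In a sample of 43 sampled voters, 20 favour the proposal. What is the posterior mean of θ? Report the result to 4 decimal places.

Posterior mean ≈ 0.4667

The binomial likelihood is conjugate to the Beta prior: with 20 successes and 23 failures, the posterior is Beta(1+20, 1+23) = Beta(21, 24).
Posterior mean = α/(α+β) = 21/45 = 0.4667.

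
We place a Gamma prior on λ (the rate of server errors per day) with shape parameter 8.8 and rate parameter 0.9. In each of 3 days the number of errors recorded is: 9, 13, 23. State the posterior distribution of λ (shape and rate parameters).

The Poisson likelihood adds the total count to the shape and the number of exposure periods to the rate. Here ∑xᵢ = 45 and n = 3, so shape 8.8→53.8 and rate 0.9→3.9.

Posterior: Gamma(shape=53.8, rate=3.9)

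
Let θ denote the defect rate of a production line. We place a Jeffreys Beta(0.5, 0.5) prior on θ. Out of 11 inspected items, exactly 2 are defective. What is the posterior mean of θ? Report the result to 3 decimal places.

Observing 2 successes and 9 failures updates Beta(0.5, 0.5) by adding the success and failure counts to the two shape parameters: α = 0.5+2 = 2.5, β = 0.5+9 = 9.5.
E[θ | data] = 2.5/(2.5+9.5) = 0.208.

Posterior mean ≈ 0.208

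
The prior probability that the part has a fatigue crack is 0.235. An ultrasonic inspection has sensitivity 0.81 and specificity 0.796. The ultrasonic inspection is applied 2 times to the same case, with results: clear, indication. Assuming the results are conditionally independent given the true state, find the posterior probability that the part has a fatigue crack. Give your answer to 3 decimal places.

Posterior P(H) ≈ 0.225

With H the event that the part has a fatigue crack, the joint likelihood of the observed sequence is P(data|H) = 0.19·0.81 = 0.15390 and P(data|¬H) = 0.796·0.204 = 0.16238.
Bayes: P(H|data) = 0.235·0.15390 / (0.235·0.15390 + 0.765·0.16238) = 0.036166/0.16039 = 0.2255.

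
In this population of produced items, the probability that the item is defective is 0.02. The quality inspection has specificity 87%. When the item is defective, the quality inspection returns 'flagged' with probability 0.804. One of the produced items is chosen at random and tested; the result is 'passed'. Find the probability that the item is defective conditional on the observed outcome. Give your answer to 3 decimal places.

Write H for 'the item is defective'. Prior odds H:¬H = 0.02/0.98 = 0.020408. For the 'passed' outcome, the likelihood ratio is 0.196/0.87 = 0.22529.
Posterior odds = 0.020408 × 0.22529 = 0.0045977, so P(H|E) = 0.0045977/(1+0.0045977) = 0.005.

P(H | E) ≈ 0.005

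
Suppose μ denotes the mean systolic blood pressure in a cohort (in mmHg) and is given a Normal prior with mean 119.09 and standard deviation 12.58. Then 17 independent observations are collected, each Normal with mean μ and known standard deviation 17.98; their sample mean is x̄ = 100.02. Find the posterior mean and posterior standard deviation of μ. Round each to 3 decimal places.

Prior precision 1/τ₀² = 1/12.58² = 0.00631886; data precision n/σ² = 17/17.98² = 0.0525859.
Posterior precision = 0.00631886 + 0.0525859 = 0.0589048, giving posterior SD = 1/√0.0589048 = 4.120.
Posterior mean = (0.00631886·119.09 + 0.0525859·100.02) / 0.0589048 = 102.066.

Posterior mean ≈ 102.066; posterior SD ≈ 4.120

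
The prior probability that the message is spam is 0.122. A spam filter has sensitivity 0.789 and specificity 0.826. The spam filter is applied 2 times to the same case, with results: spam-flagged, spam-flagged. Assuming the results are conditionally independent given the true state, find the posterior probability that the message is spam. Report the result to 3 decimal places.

Posterior P(H) ≈ 0.741

With H the event that the message is spam, the joint likelihood of the observed sequence is P(data|H) = 0.789·0.789 = 0.62252 and P(data|¬H) = 0.174·0.174 = 0.030276.
Bayes: P(H|data) = 0.122·0.62252 / (0.122·0.62252 + 0.878·0.030276) = 0.075948/0.10253 = 0.7407.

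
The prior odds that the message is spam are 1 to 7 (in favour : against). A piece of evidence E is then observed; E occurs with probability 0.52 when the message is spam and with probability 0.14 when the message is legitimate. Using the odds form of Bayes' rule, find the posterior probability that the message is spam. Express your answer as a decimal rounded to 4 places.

Posterior probability ≈ 0.3467

Prior odds = 1/7 = 0.14286.
Likelihood ratio for E = 0.52/0.14 = 3.7143.
Posterior odds = prior odds × LR = 0.53061.
Posterior probability = odds/(1+odds) = 0.53061/1.5306 = 0.3467.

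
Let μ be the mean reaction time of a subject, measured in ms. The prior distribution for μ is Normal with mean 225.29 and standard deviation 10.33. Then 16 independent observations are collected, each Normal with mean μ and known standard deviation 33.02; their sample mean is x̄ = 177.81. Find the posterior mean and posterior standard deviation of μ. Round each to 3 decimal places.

With known σ, the Normal prior is conjugate. Weight on the data is w = (n/σ²)/(n/σ² + 1/τ₀²) = 0.0146746/(0.0146746+0.00937129) = 0.61027.
Posterior mean = w·x̄ + (1−w)·μ₀ = 0.61027·177.81 + 0.38973·225.29 = 196.314. Posterior variance = 1/(0.0146746+0.00937129) = 41.5872, so SD = 6.449.

Posterior mean ≈ 196.314; posterior SD ≈ 6.449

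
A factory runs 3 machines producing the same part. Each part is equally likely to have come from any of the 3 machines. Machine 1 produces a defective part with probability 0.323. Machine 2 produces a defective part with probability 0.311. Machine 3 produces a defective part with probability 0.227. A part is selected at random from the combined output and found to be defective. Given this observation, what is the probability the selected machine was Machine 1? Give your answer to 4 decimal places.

Posterior probability ≈ 0.3751

Tabulate prior·likelihood by source: [1] prior 0.333333, lik 0.323, product 0.1077; [2] prior 0.333333, lik 0.311, product 0.1037; [3] prior 0.333333, lik 0.227, product 0.07567.
Normalizing constant = 0.28700; the posterior for Machine 1 is its product over the sum, 0.1077/0.28700 = 0.3751.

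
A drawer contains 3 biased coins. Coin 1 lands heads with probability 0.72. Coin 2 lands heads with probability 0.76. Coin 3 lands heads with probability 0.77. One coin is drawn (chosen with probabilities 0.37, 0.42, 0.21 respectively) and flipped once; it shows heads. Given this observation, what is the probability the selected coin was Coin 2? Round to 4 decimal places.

Posterior probability ≈ 0.4271

P(heads|C1) = 0.72; P(heads|C2) = 0.76; P(heads|C3) = 0.77.
Prior × likelihood for each source: 0.37·0.72=0.2664, 0.42·0.76=0.3192, 0.21·0.77=0.1617. Summing gives P(heads) = 0.74730.
P(Coin 2 | heads) = 0.3192 / 0.74730 = 0.4271.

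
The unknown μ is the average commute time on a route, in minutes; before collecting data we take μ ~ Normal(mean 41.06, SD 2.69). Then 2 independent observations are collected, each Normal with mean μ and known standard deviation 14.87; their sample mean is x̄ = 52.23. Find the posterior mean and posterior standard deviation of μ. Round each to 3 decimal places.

With known σ, the Normal prior is conjugate. Weight on the data is w = (n/σ²)/(n/σ² + 1/τ₀²) = 0.00904499/(0.00904499+0.138196) = 0.061430.
Posterior mean = w·x̄ + (1−w)·μ₀ = 0.061430·52.23 + 0.93857·41.06 = 41.746. Posterior variance = 1/(0.00904499+0.138196) = 6.79159, so SD = 2.606.

Posterior mean ≈ 41.746; posterior SD ≈ 2.606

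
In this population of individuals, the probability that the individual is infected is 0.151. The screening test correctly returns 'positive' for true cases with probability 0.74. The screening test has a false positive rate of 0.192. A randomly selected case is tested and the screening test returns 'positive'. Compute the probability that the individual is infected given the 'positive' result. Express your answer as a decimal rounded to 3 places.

Let H be the event that the individual is infected. P(H) = 0.151, so P(¬H) = 0.849. With E the 'positive' result, P(E|H) = 0.74 and P(E|¬H) = 0.192.
P(E) = 0.74·0.151 + 0.192·0.849 = 0.11174 + 0.16301 = 0.27475.
By Bayes' theorem, P(H|E) = 0.11174 / 0.27475 = 0.407.

P(H | E) ≈ 0.407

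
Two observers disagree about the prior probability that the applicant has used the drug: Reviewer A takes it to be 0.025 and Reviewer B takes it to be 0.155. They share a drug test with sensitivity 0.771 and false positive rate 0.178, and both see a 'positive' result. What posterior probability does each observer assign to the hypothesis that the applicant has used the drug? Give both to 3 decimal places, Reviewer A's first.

Reviewer A: 0.100; Reviewer B: 0.443

P('+'|H) = 0.771, P('+'|¬H) = 0.178.
Reviewer A: numerator 0.771·0.025 = 0.019275; evidence = 0.019275+0.178·0.975 = 0.19282; posterior = 0.100.
Reviewer B: numerator 0.771·0.155 = 0.11951; evidence = 0.11951+0.178·0.845 = 0.26992; posterior = 0.443.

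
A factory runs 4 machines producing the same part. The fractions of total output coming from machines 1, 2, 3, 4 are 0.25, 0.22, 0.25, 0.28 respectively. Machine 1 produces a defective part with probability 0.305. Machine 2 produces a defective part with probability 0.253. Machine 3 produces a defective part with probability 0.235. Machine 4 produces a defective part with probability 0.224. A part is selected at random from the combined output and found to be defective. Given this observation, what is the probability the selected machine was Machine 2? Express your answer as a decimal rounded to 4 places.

Tabulate prior·likelihood by source: [1] prior 0.25, lik 0.305, product 0.07625; [2] prior 0.22, lik 0.253, product 0.05566; [3] prior 0.25, lik 0.235, product 0.05875; [4] prior 0.28, lik 0.224, product 0.06272.
Normalizing constant = 0.25338; the posterior for Machine 2 is its product over the sum, 0.05566/0.25338 = 0.2197.

Posterior probability ≈ 0.2197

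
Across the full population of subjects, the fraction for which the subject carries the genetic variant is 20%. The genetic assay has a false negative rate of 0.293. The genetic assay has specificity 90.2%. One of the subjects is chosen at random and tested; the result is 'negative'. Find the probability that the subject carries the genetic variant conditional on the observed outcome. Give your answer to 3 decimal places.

P(H | E) ≈ 0.075

Write H for 'the subject carries the genetic variant'. Prior odds H:¬H = 0.2/0.8 = 0.25000. For the 'negative' outcome, the likelihood ratio is 0.293/0.902 = 0.32483.
Posterior odds = 0.25000 × 0.32483 = 0.081208, so P(H|E) = 0.081208/(1+0.081208) = 0.075.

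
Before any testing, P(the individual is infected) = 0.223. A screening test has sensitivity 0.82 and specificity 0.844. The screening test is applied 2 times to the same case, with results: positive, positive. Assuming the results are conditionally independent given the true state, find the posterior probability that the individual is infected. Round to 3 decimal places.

Let H be the event that the individual is infected; start with P(H) = 0.223. P('positive'|H) = 0.82, P('positive'|¬H) = 0.156.
Update on result 1 ('positive'): P(H) ← 0.82·0.2230 / (0.82·0.2230 + 0.156·0.7770) = 0.18286/0.30407 = 0.6014.
Update on result 2 ('positive'): P(H) ← 0.82·0.6014 / (0.82·0.6014 + 0.156·0.3986) = 0.49312/0.55531 = 0.8880.

Posterior P(H) ≈ 0.888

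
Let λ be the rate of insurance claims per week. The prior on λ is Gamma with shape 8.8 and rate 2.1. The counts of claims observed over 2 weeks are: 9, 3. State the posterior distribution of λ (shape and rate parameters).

Total count ∑xᵢ = 12 over n = 2 weeks.
Gamma is conjugate to the Poisson likelihood: posterior is Gamma(shape = 8.8+12 = 20.8, rate = 2.1+2 = 4.1).

Posterior: Gamma(shape=20.8, rate=4.1)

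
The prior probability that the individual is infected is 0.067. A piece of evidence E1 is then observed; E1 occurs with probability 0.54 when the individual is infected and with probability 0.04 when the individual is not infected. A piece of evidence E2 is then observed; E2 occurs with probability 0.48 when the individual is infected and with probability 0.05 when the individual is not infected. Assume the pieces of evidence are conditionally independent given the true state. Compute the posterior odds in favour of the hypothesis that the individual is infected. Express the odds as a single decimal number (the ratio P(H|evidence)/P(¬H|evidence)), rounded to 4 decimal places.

Posterior odds ≈ 9.3068

Prior odds = 0.067/(1−0.067) = 0.071811.
Likelihood ratio for E1 = 0.54/0.04 = 13.500.
Likelihood ratio for E2 = 0.48/0.05 = 9.6000.
Posterior odds = prior odds × LR₁ × LR₂ = 9.3068.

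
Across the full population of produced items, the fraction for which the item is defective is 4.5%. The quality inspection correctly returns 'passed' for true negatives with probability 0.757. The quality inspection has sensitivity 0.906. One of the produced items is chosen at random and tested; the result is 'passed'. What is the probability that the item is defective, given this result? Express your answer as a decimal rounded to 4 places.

P(H | E) ≈ 0.0058

Let H be the event that the item is defective. P(H) = 0.045, so P(¬H) = 0.955. With E the 'passed' result, P(E|H) = 0.094 and P(E|¬H) = 0.757.
P(E) = 0.094·0.045 + 0.757·0.955 = 0.0042300 + 0.72293 = 0.72716.
By Bayes' theorem, P(H|E) = 0.0042300 / 0.72716 = 0.0058.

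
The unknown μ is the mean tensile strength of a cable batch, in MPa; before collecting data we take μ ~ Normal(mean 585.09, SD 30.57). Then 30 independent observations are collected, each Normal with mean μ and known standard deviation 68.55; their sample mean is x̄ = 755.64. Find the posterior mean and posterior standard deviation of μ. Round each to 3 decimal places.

With known σ, the Normal prior is conjugate. Weight on the data is w = (n/σ²)/(n/σ² + 1/τ₀²) = 0.00638420/(0.00638420+0.00107006) = 0.85645.
Posterior mean = w·x̄ + (1−w)·μ₀ = 0.85645·755.64 + 0.14355·585.09 = 731.157. Posterior variance = 1/(0.00638420+0.00107006) = 134.151, so SD = 11.582.

Posterior mean ≈ 731.157; posterior SD ≈ 11.582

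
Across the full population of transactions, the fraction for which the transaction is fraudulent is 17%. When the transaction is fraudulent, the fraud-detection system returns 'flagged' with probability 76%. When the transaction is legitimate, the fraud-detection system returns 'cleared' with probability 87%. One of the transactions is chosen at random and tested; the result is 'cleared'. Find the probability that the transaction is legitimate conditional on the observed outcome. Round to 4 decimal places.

Write H for 'the transaction is fraudulent'. Prior odds H:¬H = 0.17/0.83 = 0.20482. For the 'cleared' outcome, the likelihood ratio is 0.24/0.87 = 0.27586.
Posterior odds = 0.20482 × 0.27586 = 0.056502, so P(H|E) = 0.056502/(1+0.056502) = 0.0535. Then P(¬H|E) = 1 − 0.0535 = 0.9465.

P(¬H | E) ≈ 0.9465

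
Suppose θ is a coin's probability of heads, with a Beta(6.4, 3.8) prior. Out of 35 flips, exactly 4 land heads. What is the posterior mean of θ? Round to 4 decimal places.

Posterior mean ≈ 0.2301

Observing 4 successes and 31 failures updates Beta(6.4, 3.8) by adding the success and failure counts to the two shape parameters: α = 6.4+4 = 10.4, β = 3.8+31 = 34.8.
Posterior mean = α/(α+β) = 10.4/45.2 = 0.2301.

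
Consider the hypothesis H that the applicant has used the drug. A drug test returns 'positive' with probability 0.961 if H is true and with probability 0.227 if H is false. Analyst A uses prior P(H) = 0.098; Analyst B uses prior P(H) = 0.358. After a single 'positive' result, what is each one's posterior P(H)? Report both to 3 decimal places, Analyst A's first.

Analyst A: 0.315; Analyst B: 0.702

P('+'|H) = 0.961, P('+'|¬H) = 0.227.
Analyst A: numerator 0.961·0.098 = 0.094178; evidence = 0.094178+0.227·0.902 = 0.29893; posterior = 0.315.
Analyst B: numerator 0.961·0.358 = 0.34404; evidence = 0.34404+0.227·0.642 = 0.48977; posterior = 0.702.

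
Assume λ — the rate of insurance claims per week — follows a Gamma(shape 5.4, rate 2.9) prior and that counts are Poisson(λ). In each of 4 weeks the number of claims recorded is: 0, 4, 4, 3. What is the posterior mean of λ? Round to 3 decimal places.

Total count ∑xᵢ = 11 over n = 4 weeks.
Gamma is conjugate to the Poisson likelihood: posterior is Gamma(shape = 5.4+11 = 16.4, rate = 2.9+4 = 6.9).
Posterior mean = shape/rate = 16.4/6.9 = 2.377.

Posterior mean ≈ 2.377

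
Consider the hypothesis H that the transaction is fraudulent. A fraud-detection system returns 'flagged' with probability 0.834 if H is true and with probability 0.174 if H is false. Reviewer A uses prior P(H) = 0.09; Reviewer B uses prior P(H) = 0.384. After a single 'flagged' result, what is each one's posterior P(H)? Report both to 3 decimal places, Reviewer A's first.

The likelihood ratio for a 'flagged' result is 0.834/0.174 = 4.7931.
Reviewer A: prior odds 0.09/0.91 = 0.098901; posterior odds 0.47404; posterior probability 0.322.
Reviewer B: prior odds 0.384/0.616 = 0.62338; posterior odds 2.9879; posterior probability 0.749.

Reviewer A: 0.322; Reviewer B: 0.749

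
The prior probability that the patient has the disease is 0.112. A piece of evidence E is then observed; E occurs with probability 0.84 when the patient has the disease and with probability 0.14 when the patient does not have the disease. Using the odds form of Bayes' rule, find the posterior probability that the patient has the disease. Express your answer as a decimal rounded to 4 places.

Prior odds = 0.112/(1−0.112) = 0.12613.
Likelihood ratio for E = 0.84/0.14 = 6.0000.
Posterior odds = prior odds × LR = 0.75676.
Posterior probability = odds/(1+odds) = 0.75676/1.7568 = 0.4308.

Posterior probability ≈ 0.4308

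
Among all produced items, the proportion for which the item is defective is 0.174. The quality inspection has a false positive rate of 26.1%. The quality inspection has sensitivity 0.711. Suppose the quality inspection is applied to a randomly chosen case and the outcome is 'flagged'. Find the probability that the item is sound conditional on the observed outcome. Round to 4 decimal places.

Let H be the event that the item is defective. P(H) = 0.174, so P(¬H) = 0.826. With E the 'flagged' result, P(E|H) = 0.711 and P(E|¬H) = 0.261.
P(E) = 0.711·0.174 + 0.261·0.826 = 0.12371 + 0.21559 = 0.33930.
By Bayes' theorem, P(H|E) = 0.12371 / 0.33930 = 0.3646. Hence P(¬H|E) = 1 − 0.3646 = 0.6354.

P(¬H | E) ≈ 0.6354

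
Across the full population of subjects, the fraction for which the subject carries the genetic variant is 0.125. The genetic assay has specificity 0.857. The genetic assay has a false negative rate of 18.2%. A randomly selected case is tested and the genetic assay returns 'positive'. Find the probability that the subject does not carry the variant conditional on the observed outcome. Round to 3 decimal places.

P(¬H | E) ≈ 0.550

Let H be the event that the subject carries the genetic variant. P(H) = 0.125, so P(¬H) = 0.875. With E the 'positive' result, P(E|H) = 0.818 and P(E|¬H) = 0.143.
P(E) = 0.818·0.125 + 0.143·0.875 = 0.10225 + 0.12512 = 0.22737.
By Bayes' theorem, P(H|E) = 0.10225 / 0.22737 = 0.450. Hence P(¬H|E) = 1 − 0.450 = 0.550.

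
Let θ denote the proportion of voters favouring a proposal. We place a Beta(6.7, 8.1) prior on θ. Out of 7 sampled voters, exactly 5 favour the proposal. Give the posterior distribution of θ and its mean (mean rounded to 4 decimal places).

Posterior: Beta(11.7, 10.1); mean ≈ 0.5367

Observing 5 successes and 2 failures updates Beta(6.7, 8.1) by adding the success and failure counts to the two shape parameters: α = 6.7+5 = 11.7, β = 8.1+2 = 10.1.
E[θ | data] = 11.7/(11.7+10.1) = 0.5367.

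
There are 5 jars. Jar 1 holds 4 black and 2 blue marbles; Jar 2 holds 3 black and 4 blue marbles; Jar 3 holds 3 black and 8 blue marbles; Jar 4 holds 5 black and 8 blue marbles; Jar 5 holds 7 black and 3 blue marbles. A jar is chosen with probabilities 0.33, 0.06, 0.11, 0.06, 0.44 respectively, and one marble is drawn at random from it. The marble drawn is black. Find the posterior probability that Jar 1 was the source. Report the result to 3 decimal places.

Posterior probability ≈ 0.363

Tabulate prior·likelihood by source: [1] prior 0.33, lik 0.6667, product 0.2200; [2] prior 0.06, lik 0.4286, product 0.02571; [3] prior 0.11, lik 0.2727, product 0.03000; [4] prior 0.06, lik 0.3846, product 0.02308; [5] prior 0.44, lik 0.7, product 0.3080.
Normalizing constant = 0.60679; the posterior for Jar 1 is its product over the sum, 0.2200/0.60679 = 0.363.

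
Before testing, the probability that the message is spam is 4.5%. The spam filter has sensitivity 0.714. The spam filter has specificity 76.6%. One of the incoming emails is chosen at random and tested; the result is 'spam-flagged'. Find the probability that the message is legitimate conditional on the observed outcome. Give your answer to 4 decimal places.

Let H be the event that the message is spam. P(H) = 0.045, so P(¬H) = 0.955. With E the 'spam-flagged' result, P(E|H) = 0.714 and P(E|¬H) = 0.234.
P(E) = 0.714·0.045 + 0.234·0.955 = 0.032130 + 0.22347 = 0.25560.
By Bayes' theorem, P(H|E) = 0.032130 / 0.25560 = 0.1257. Hence P(¬H|E) = 1 − 0.1257 = 0.8743.

P(¬H | E) ≈ 0.8743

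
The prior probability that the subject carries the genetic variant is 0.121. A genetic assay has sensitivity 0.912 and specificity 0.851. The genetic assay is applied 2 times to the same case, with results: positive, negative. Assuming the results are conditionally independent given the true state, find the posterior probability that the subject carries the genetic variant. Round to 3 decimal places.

Posterior P(H) ≈ 0.080

With H the event that the subject carries the genetic variant, the joint likelihood of the observed sequence is P(data|H) = 0.912·0.088 = 0.080256 and P(data|¬H) = 0.149·0.851 = 0.12680.
Bayes: P(H|data) = 0.121·0.080256 / (0.121·0.080256 + 0.879·0.12680) = 0.0097110/0.12117 = 0.0801.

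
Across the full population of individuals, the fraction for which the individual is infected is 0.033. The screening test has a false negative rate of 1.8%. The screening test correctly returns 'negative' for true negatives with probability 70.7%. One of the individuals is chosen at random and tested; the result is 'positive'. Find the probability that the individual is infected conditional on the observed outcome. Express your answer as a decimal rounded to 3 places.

P(H | E) ≈ 0.103

Write H for 'the individual is infected'. Prior odds H:¬H = 0.033/0.967 = 0.034126. For the 'positive' outcome, the likelihood ratio is 0.982/0.293 = 3.3515.
Posterior odds = 0.034126 × 3.3515 = 0.11438, so P(H|E) = 0.11438/(1+0.11438) = 0.103.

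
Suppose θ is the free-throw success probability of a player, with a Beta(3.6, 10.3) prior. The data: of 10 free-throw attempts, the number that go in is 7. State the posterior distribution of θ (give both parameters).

Posterior: Beta(10.6, 13.3)

Observing 7 successes and 3 failures updates Beta(3.6, 10.3) by adding the success and failure counts to the two shape parameters: α = 3.6+7 = 10.6, β = 10.3+3 = 13.3.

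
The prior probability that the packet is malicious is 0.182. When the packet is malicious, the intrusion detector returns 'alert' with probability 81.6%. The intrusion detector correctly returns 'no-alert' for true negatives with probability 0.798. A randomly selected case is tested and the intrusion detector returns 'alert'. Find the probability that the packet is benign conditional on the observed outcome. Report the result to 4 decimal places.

Let H be the event that the packet is malicious. P(H) = 0.182, so P(¬H) = 0.818. With E the 'alert' result, P(E|H) = 0.816 and P(E|¬H) = 0.202.
P(E) = 0.816·0.182 + 0.202·0.818 = 0.14851 + 0.16524 = 0.31375.
By Bayes' theorem, P(H|E) = 0.14851 / 0.31375 = 0.4733. Hence P(¬H|E) = 1 − 0.4733 = 0.5267.

P(¬H | E) ≈ 0.5267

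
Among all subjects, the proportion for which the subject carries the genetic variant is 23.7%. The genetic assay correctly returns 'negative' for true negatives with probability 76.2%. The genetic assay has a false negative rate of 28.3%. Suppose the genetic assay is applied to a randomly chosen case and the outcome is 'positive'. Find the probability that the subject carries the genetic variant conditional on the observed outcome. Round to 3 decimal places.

P(H | E) ≈ 0.483

Let H be the event that the subject carries the genetic variant. P(H) = 0.237, so P(¬H) = 0.763. With E the 'positive' result, P(E|H) = 0.717 and P(E|¬H) = 0.238.
P(E) = 0.717·0.237 + 0.238·0.763 = 0.16993 + 0.18159 = 0.35152.
By Bayes' theorem, P(H|E) = 0.16993 / 0.35152 = 0.483.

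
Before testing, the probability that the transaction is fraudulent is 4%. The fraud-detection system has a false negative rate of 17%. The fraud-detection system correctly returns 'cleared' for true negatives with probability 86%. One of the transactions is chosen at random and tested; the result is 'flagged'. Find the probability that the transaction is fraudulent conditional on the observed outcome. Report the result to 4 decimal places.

Let H be the event that the transaction is fraudulent. P(H) = 0.04, so P(¬H) = 0.96. With E the 'flagged' result, P(E|H) = 0.83 and P(E|¬H) = 0.14.
P(E) = 0.83·0.04 + 0.14·0.96 = 0.033200 + 0.13440 = 0.16760.
By Bayes' theorem, P(H|E) = 0.033200 / 0.16760 = 0.1981.

P(H | E) ≈ 0.1981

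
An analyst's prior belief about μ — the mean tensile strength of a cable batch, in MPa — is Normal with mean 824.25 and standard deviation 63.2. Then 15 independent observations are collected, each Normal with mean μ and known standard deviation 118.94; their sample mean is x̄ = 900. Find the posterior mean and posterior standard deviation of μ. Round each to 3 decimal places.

Prior precision 1/τ₀² = 1/63.2² = 0.00025036; data precision n/σ² = 15/118.94² = 0.00106032.
Posterior precision = 0.00025036 + 0.00106032 = 0.00131068, giving posterior SD = 1/√0.00131068 = 27.622.
Posterior mean = (0.00025036·824.25 + 0.00106032·900) / 0.00131068 = 885.531.

Posterior mean ≈ 885.531; posterior SD ≈ 27.622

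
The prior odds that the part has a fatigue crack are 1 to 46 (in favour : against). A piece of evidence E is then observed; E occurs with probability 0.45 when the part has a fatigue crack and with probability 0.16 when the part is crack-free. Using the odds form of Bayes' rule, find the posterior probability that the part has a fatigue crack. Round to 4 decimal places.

Prior odds = 1/46 = 0.021739.
Likelihood ratio for E = 0.45/0.16 = 2.8125.
Posterior odds = prior odds × LR = 0.061141.
Posterior probability = odds/(1+odds) = 0.061141/1.0611 = 0.0576.

Posterior probability ≈ 0.0576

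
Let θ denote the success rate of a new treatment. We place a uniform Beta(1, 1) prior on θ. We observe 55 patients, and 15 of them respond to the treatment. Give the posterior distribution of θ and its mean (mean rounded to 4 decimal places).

Posterior: Beta(16, 41); mean ≈ 0.2807

The binomial likelihood is conjugate to the Beta prior: with 15 successes and 40 failures, the posterior is Beta(1+15, 1+40) = Beta(16, 41).
E[θ | data] = 16/(16+41) = 0.2807.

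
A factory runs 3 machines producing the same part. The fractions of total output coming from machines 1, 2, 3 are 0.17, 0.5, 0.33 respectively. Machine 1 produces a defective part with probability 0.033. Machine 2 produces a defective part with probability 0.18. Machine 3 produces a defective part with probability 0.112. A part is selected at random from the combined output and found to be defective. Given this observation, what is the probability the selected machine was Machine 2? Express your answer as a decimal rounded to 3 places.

Posterior probability ≈ 0.679

Tabulate prior·likelihood by source: [1] prior 0.17, lik 0.033, product 0.005610; [2] prior 0.5, lik 0.18, product 0.09000; [3] prior 0.33, lik 0.112, product 0.03696.
Normalizing constant = 0.13257; the posterior for Machine 2 is its product over the sum, 0.09000/0.13257 = 0.679.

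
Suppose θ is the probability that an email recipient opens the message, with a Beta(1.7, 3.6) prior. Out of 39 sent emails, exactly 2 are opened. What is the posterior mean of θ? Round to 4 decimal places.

Posterior mean ≈ 0.0835

Observing 2 successes and 37 failures updates Beta(1.7, 3.6) by adding the success and failure counts to the two shape parameters: α = 1.7+2 = 3.7, β = 3.6+37 = 40.6.
E[θ | data] = 3.7/(3.7+40.6) = 0.0835.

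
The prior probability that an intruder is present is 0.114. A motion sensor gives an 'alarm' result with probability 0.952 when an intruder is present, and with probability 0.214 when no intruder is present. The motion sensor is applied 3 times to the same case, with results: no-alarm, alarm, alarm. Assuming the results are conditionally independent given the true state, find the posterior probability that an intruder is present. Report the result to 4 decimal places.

Let H be the event that an intruder is present; start with P(H) = 0.114. P('alarm'|H) = 0.952, P('alarm'|¬H) = 0.214.
Update on result 1 ('no-alarm'): P(H) ← 0.048·0.1140 / (0.048·0.1140 + 0.786·0.8860) = 0.0054720/0.70187 = 0.0078.
Update on result 2 ('alarm'): P(H) ← 0.952·0.0078 / (0.952·0.0078 + 0.214·0.9922) = 0.0074221/0.21975 = 0.0338.
Update on result 3 ('alarm'): P(H) ← 0.952·0.0338 / (0.952·0.0338 + 0.214·0.9662) = 0.032154/0.23893 = 0.1346.

Posterior P(H) ≈ 0.1346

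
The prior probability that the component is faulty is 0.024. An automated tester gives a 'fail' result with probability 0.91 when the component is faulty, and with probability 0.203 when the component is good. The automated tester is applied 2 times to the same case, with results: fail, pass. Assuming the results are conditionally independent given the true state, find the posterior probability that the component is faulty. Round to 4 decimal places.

With H the event that the component is faulty, the joint likelihood of the observed sequence is P(data|H) = 0.91·0.09 = 0.081900 and P(data|¬H) = 0.203·0.797 = 0.16179.
Bayes: P(H|data) = 0.024·0.081900 / (0.024·0.081900 + 0.976·0.16179) = 0.0019656/0.15987 = 0.0123.

Posterior P(H) ≈ 0.0123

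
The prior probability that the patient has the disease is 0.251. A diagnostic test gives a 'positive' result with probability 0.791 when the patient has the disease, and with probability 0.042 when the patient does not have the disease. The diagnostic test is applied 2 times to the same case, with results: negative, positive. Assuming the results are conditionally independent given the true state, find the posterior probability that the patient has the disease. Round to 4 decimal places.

Posterior P(H) ≈ 0.5793

With H the event that the patient has the disease, the joint likelihood of the observed sequence is P(data|H) = 0.209·0.791 = 0.16532 and P(data|¬H) = 0.958·0.042 = 0.040236.
Bayes: P(H|data) = 0.251·0.16532 / (0.251·0.16532 + 0.749·0.040236) = 0.041495/0.071632 = 0.5793.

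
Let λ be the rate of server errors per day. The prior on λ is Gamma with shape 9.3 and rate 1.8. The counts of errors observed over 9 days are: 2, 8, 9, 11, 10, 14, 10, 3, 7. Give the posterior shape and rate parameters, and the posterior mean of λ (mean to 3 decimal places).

Posterior: Gamma(shape=83.3, rate=10.8); mean ≈ 7.713

Total count ∑xᵢ = 74 over n = 9 days.
Gamma is conjugate to the Poisson likelihood: posterior is Gamma(shape = 9.3+74 = 83.3, rate = 1.8+9 = 10.8).
E[λ | data] = 83.3/10.8 = 7.713.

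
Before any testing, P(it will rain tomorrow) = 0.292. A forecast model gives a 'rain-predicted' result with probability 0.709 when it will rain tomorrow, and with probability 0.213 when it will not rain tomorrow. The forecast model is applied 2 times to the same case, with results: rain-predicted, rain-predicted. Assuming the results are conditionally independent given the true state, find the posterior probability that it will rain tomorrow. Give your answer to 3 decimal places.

Posterior P(H) ≈ 0.820

Let H be the event that it will rain tomorrow; start with P(H) = 0.292. P('rain-predicted'|H) = 0.709, P('rain-predicted'|¬H) = 0.213.
Update on result 1 ('rain-predicted'): P(H) ← 0.709·0.2920 / (0.709·0.2920 + 0.213·0.7080) = 0.20703/0.35783 = 0.5786.
Update on result 2 ('rain-predicted'): P(H) ← 0.709·0.5786 / (0.709·0.5786 + 0.213·0.4214) = 0.41020/0.49997 = 0.8205.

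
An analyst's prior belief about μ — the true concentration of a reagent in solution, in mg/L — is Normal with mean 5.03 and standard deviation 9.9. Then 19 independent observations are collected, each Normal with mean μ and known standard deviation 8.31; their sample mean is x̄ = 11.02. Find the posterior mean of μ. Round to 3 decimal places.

With known σ, the Normal prior is conjugate. Weight on the data is w = (n/σ²)/(n/σ² + 1/τ₀²) = 0.275139/(0.275139+0.0102030) = 0.96424.
Posterior mean = w·x̄ + (1−w)·μ₀ = 0.96424·11.02 + 0.035757·5.03 = 10.806.

Posterior mean ≈ 10.806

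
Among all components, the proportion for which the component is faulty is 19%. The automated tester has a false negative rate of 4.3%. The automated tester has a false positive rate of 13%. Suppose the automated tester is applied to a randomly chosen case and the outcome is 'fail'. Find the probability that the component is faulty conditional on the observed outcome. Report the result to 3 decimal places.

P(H | E) ≈ 0.633

Let H be the event that the component is faulty. P(H) = 0.19, so P(¬H) = 0.81. With E the 'fail' result, P(E|H) = 0.957 and P(E|¬H) = 0.13.
P(E) = 0.957·0.19 + 0.13·0.81 = 0.18183 + 0.10530 = 0.28713.
By Bayes' theorem, P(H|E) = 0.18183 / 0.28713 = 0.633.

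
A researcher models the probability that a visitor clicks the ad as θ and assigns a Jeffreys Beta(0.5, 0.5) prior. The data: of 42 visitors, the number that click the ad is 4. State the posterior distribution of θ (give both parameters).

Posterior: Beta(4.5, 38.5)

The binomial likelihood is conjugate to the Beta prior: with 4 successes and 38 failures, the posterior is Beta(0.5+4, 0.5+38) = Beta(4.5, 38.5).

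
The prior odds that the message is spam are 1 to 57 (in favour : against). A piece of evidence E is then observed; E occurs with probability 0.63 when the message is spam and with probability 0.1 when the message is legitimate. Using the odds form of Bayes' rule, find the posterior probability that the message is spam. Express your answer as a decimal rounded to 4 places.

Prior odds = 1/57 = 0.017544. In log-odds, ln(0.017544) = -4.0431.
Add log likelihood ratio: ln(6.3000) = 1.8405.
Posterior log-odds = -2.2025, so posterior odds = exp(-2.2025) = 0.11053. Converting, P(H|E) = 0.11053/1.1105 = 0.0995.

Posterior probability ≈ 0.0995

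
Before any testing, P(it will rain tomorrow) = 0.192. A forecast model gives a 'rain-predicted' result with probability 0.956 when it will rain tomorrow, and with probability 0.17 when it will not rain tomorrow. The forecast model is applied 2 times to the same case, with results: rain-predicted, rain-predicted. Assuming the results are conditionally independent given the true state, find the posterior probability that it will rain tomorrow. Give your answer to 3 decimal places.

With H the event that it will rain tomorrow, the joint likelihood of the observed sequence is P(data|H) = 0.956·0.956 = 0.91394 and P(data|¬H) = 0.17·0.17 = 0.028900.
Bayes: P(H|data) = 0.192·0.91394 / (0.192·0.91394 + 0.808·0.028900) = 0.17548/0.19883 = 0.8826.

Posterior P(H) ≈ 0.883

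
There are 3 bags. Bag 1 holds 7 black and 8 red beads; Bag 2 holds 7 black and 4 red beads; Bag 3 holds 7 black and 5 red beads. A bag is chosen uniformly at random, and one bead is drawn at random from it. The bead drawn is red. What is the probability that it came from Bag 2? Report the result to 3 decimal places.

P(red|Bag 1) = 0.5333; P(red|Bag 2) = 0.3636; P(red|Bag 3) = 0.4167.
Prior × likelihood for each source: 0.333333·0.5333=0.1778, 0.333333·0.3636=0.1212, 0.333333·0.4167=0.1389. Summing gives P(red) = 0.43788.
P(Bag 2 | red) = 0.1212 / 0.43788 = 0.277.

Posterior probability ≈ 0.277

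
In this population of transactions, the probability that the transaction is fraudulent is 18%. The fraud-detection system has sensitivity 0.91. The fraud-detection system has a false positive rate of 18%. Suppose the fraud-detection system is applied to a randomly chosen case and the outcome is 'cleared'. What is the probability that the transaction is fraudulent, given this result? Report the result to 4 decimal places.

P(H | E) ≈ 0.0235

Let H be the event that the transaction is fraudulent. P(H) = 0.18, so P(¬H) = 0.82. With E the 'cleared' result, P(E|H) = 0.09 and P(E|¬H) = 0.82.
P(E) = 0.09·0.18 + 0.82·0.82 = 0.016200 + 0.67240 = 0.68860.
By Bayes' theorem, P(H|E) = 0.016200 / 0.68860 = 0.0235.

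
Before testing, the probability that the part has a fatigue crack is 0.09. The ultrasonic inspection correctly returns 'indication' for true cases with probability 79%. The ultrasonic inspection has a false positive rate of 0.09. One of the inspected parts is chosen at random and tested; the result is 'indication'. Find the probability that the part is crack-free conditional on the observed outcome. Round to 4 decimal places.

Write H for 'the part has a fatigue crack'. Prior odds H:¬H = 0.09/0.91 = 0.098901. For the 'indication' outcome, the likelihood ratio is 0.79/0.09 = 8.7778.
Posterior odds = 0.098901 × 8.7778 = 0.86813, so P(H|E) = 0.86813/(1+0.86813) = 0.4647. Then P(¬H|E) = 1 − 0.4647 = 0.5353.

P(¬H | E) ≈ 0.5353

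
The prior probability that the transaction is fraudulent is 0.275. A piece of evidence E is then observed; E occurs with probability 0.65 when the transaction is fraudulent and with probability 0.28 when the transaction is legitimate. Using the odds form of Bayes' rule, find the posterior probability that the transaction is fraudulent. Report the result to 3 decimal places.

Posterior probability ≈ 0.468

Prior odds = 0.275/(1−0.275) = 0.37931. In log-odds, ln(0.37931) = -0.96940.
Add log likelihood ratio: ln(2.3214) = 0.84218.
Posterior log-odds = -0.12722, so posterior odds = exp(-0.12722) = 0.88054. Converting, P(H|E) = 0.88054/1.8805 = 0.468.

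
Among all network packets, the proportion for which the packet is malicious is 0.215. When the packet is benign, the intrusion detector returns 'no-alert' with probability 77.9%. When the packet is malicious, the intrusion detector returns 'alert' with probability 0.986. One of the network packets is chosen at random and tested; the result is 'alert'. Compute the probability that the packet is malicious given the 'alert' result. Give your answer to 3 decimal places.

Let H be the event that the packet is malicious. P(H) = 0.215, so P(¬H) = 0.785. With E the 'alert' result, P(E|H) = 0.986 and P(E|¬H) = 0.221.
P(E) = 0.986·0.215 + 0.221·0.785 = 0.21199 + 0.17349 = 0.38548.
By Bayes' theorem, P(H|E) = 0.21199 / 0.38548 = 0.550.

P(H | E) ≈ 0.550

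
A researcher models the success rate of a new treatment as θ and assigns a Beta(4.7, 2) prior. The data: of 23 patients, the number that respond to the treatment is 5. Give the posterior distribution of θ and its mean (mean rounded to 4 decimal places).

Posterior: Beta(9.7, 20); mean ≈ 0.3266

The binomial likelihood is conjugate to the Beta prior: with 5 successes and 18 failures, the posterior is Beta(4.7+5, 2+18) = Beta(9.7, 20).
Posterior mean = α/(α+β) = 9.7/29.7 = 0.3266.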